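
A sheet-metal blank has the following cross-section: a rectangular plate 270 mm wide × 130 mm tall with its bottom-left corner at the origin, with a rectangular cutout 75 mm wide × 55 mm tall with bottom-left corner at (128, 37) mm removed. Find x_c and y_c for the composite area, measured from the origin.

x_c = 130.94 mm, y_c = 65.07 mm

plate: A = 270 × 130 = 35100.00, centroid at (135.00, 65.00).
hole: A = −(75 × 55) = -4125.00, centroid at (165.50, 64.50).
ΣA = 30975.00 mm²
ΣAx_c = (35100.00)(135.00) + (-4125.00)(165.50) = 4055812.50 mm³
ΣAy_c = (35100.00)(65.00) + (-4125.00)(64.50) = 2015437.50 mm³
x_c = 4055812.50 / 30975.00 = 130.94 mm
y_c = 2015437.50 / 30975.00 = 65.07 mm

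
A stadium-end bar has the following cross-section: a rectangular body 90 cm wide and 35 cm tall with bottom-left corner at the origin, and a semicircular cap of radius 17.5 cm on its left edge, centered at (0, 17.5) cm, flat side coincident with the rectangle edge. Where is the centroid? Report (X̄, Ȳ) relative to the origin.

rectangular body: A = 90 × 35 = 3150.00, centroid at (45.00, 17.50).
semicircular end: A = ½π·17.5² = 481.06, centroid at (-7.43, 17.50).
ΣA = 3631.06 cm², ΣAX̄ = 138177.08 cm³, ΣAȲ = 63543.49 cm³.
X̄ = 138177.08/3631.06 = 38.05 cm; Ȳ = 63543.49/3631.06 = 17.50 cm.

X̄ = 38.05 cm, Ȳ = 17.50 cm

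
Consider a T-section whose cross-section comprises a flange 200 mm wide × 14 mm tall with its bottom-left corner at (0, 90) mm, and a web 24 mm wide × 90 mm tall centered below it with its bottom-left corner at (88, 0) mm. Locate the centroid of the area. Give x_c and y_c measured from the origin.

x_c = 100.00 mm, y_c = 74.35 mm

Part | A | x̄ᵢ | ȳᵢ | A·x̄ᵢ | A·ȳᵢ
web | 2160.00 | 100.00 | 45.00 | 216000.00 | 97200.00
flange | 2800.00 | 100.00 | 97.00 | 280000.00 | 271600.00
Σ | 4960.00 |  |  | 496000.00 | 368800.00
x_c = 496000.00 / 4960.00 = 100.00 mm
y_c = 368800.00 / 4960.00 = 74.35 mm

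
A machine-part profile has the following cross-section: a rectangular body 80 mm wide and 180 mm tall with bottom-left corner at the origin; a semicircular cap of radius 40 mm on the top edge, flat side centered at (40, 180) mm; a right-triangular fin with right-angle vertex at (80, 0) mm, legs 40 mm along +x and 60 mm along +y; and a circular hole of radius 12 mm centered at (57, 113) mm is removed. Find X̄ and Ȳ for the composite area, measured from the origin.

X̄ = 43.19 mm, Ȳ = 99.88 mm

rectangular body: A = 80 × 180 = 14400.00, centroid at (40.00, 90.00).
semicircular top: A = ½π·40² = 2513.27, centroid at (40.00, 196.98).
triangular fin: A = ½·40·60 = 1200.00, centroid at (93.33, 20.00).
hole: A = −π·12² = -452.39, centroid at (57.00, 113.00).
ΣA = 17660.88 mm², ΣAX̄ = 762744.77 mm³, ΣAȲ = 1763936.01 mm³.
X̄ = 762744.77/17660.88 = 43.19 mm; Ȳ = 1763936.01/17660.88 = 99.88 mm.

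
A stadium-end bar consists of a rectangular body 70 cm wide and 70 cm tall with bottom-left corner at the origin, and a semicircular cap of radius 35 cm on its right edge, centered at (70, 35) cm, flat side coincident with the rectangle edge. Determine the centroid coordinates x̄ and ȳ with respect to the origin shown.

x̄ = 49.06 cm, ȳ = 35.00 cm

Part | A | x̄ᵢ | ȳᵢ | A·x̄ᵢ | A·ȳᵢ
rectangular body | 4900.00 | 35.00 | 35.00 | 171500.00 | 171500.00
semicircular end | 1924.23 | 84.85 | 35.00 | 163279.12 | 67347.89
Σ | 6824.23 |  |  | 334779.12 | 238847.89
x̄ = 334779.12 / 6824.23 = 49.06 cm
ȳ = 238847.89 / 6824.23 = 35.00 cm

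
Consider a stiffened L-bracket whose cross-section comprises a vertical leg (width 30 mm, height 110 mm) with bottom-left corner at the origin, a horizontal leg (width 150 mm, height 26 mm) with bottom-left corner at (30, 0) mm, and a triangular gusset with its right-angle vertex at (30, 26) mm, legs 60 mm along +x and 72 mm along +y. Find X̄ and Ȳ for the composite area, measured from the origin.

vertical leg: A = 30 × 110 = 3300.00, centroid at (15.00, 55.00).
horizontal leg: A = 150 × 26 = 3900.00, centroid at (105.00, 13.00).
gusset: A = ½·60·72 = 2160.00, centroid at (50.00, 50.00).
ΣA = 9360.00 mm²
ΣAX̄ = (3300.00)(15.00) + (3900.00)(105.00) + (2160.00)(50.00) = 567000.00 mm³
ΣAȲ = (3300.00)(55.00) + (3900.00)(13.00) + (2160.00)(50.00) = 340200.00 mm³
X̄ = 567000.00 / 9360.00 = 60.58 mm
Ȳ = 340200.00 / 9360.00 = 36.35 mm

X̄ = 60.58 mm, Ȳ = 36.35 mm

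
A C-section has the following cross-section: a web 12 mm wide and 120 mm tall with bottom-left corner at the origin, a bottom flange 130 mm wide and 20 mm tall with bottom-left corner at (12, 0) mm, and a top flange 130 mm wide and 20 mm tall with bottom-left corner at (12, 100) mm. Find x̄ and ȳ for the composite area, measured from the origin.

Part | A | x̄ᵢ | ȳᵢ | A·x̄ᵢ | A·ȳᵢ
web | 1440.00 | 6.00 | 60.00 | 8640.00 | 86400.00
bottom flange | 2600.00 | 77.00 | 10.00 | 200200.00 | 26000.00
top flange | 2600.00 | 77.00 | 110.00 | 200200.00 | 286000.00
Σ | 6640.00 |  |  | 409040.00 | 398400.00
x̄ = 409040.00 / 6640.00 = 61.60 mm
ȳ = 398400.00 / 6640.00 = 60.00 mm

x̄ = 61.60 mm, ȳ = 60.00 mm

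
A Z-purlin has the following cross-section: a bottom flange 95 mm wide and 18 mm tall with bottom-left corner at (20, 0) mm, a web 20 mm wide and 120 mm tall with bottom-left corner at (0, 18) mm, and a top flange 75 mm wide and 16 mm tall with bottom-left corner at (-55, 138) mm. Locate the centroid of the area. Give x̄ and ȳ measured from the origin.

bottom flange: A = 95 × 18 = 1710.00, centroid at (67.50, 9.00).
web: A = 20 × 120 = 2400.00, centroid at (10.00, 78.00).
top flange: A = 75 × 16 = 1200.00, centroid at (-17.50, 146.00).
ΣA = 5310.00 mm²
ΣAx̄ = (1710.00)(67.50) + (2400.00)(10.00) + (1200.00)(-17.50) = 118425.00 mm³
ΣAȳ = (1710.00)(9.00) + (2400.00)(78.00) + (1200.00)(146.00) = 377790.00 mm³
x̄ = 118425.00 / 5310.00 = 22.30 mm
ȳ = 377790.00 / 5310.00 = 71.15 mm

x̄ = 22.30 mm, ȳ = 71.15 mm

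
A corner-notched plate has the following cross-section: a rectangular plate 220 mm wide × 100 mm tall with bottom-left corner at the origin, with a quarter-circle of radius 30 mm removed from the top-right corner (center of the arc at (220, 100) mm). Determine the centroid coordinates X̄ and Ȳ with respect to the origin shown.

X̄ = 106.77 mm, Ȳ = 48.76 mm

plate: A = 220 × 100 = 22000.00, centroid at (110.00, 50.00).
removed quarter-circle: A = −¼π·30² = -706.86, centroid at (207.27, 87.27).
ΣA = 21293.14 mm²
ΣAX̄ = (22000.00)(110.00) + (-706.86)(207.27) = 2273491.16 mm³
ΣAȲ = (22000.00)(50.00) + (-706.86)(87.27) = 1038314.17 mm³
X̄ = 2273491.16 / 21293.14 = 106.77 mm
Ȳ = 1038314.17 / 21293.14 = 48.76 mm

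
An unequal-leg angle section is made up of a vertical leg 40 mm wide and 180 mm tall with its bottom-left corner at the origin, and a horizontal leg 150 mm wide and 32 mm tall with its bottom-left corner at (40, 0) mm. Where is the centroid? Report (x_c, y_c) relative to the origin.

vertical leg: A = 40 × 180 = 7200.00, centroid at (20.00, 90.00).
horizontal leg: A = 150 × 32 = 4800.00, centroid at (115.00, 16.00).
ΣA = 12000.00 mm², ΣAx_c = 696000.00 mm³, ΣAy_c = 724800.00 mm³.
x_c = 696000.00/12000.00 = 58.00 mm; y_c = 724800.00/12000.00 = 60.40 mm.

x_c = 58.00 mm, y_c = 60.40 mm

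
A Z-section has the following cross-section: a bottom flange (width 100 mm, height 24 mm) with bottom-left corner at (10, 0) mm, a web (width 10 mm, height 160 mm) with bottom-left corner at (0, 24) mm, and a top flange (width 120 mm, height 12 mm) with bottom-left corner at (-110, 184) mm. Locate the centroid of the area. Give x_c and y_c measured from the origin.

x_c = 14.71 mm, y_c = 86.18 mm

bottom flange: A = 100 × 24 = 2400.00, centroid at (60.00, 12.00).
web: A = 10 × 160 = 1600.00, centroid at (5.00, 104.00).
top flange: A = 120 × 12 = 1440.00, centroid at (-50.00, 190.00).
ΣA = 5440.00 mm²
ΣAx_c = (2400.00)(60.00) + (1600.00)(5.00) + (1440.00)(-50.00) = 80000.00 mm³
ΣAy_c = (2400.00)(12.00) + (1600.00)(104.00) + (1440.00)(190.00) = 468800.00 mm³
x_c = 80000.00 / 5440.00 = 14.71 mm
y_c = 468800.00 / 5440.00 = 86.18 mm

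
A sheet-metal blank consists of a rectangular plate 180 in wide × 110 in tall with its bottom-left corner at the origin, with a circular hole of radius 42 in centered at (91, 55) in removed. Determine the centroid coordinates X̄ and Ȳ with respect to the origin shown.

Part | A | x̄ᵢ | ȳᵢ | A·x̄ᵢ | A·ȳᵢ
plate | 19800.00 | 90.00 | 55.00 | 1782000.00 | 1089000.00
hole | -5541.77 | 91.00 | 55.00 | -504301.02 | -304797.32
Σ | 14258.23 |  |  | 1277698.98 | 784202.68
X̄ = 1277698.98 / 14258.23 = 89.61 in
Ȳ = 784202.68 / 14258.23 = 55.00 in

X̄ = 89.61 in, Ȳ = 55.00 in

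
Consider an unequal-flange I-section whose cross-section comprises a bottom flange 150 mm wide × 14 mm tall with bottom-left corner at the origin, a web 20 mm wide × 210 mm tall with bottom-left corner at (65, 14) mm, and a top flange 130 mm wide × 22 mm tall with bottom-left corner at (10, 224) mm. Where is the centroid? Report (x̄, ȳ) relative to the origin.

x̄ = 75.00 mm, ȳ = 129.54 mm

bottom flange: A = 150 × 14 = 2100.00, centroid at (75.00, 7.00).
web: A = 20 × 210 = 4200.00, centroid at (75.00, 119.00).
top flange: A = 130 × 22 = 2860.00, centroid at (75.00, 235.00).
ΣA = 9160.00 mm²
ΣAx̄ = (2100.00)(75.00) + (4200.00)(75.00) + (2860.00)(75.00) = 687000.00 mm³
ΣAȳ = (2100.00)(7.00) + (4200.00)(119.00) + (2860.00)(235.00) = 1186600.00 mm³
x̄ = 687000.00 / 9160.00 = 75.00 mm
ȳ = 1186600.00 / 9160.00 = 129.54 mm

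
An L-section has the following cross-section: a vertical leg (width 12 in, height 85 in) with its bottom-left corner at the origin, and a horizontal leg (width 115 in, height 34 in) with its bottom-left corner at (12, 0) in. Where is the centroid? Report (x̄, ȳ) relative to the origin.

x̄ = 56.36 in, ȳ = 22.28 in

Part | A | x̄ᵢ | ȳᵢ | A·x̄ᵢ | A·ȳᵢ
vertical leg | 1020.00 | 6.00 | 42.50 | 6120.00 | 43350.00
horizontal leg | 3910.00 | 69.50 | 17.00 | 271745.00 | 66470.00
Σ | 4930.00 |  |  | 277865.00 | 109820.00
x̄ = 277865.00 / 4930.00 = 56.36 in
ȳ = 109820.00 / 4930.00 = 22.28 in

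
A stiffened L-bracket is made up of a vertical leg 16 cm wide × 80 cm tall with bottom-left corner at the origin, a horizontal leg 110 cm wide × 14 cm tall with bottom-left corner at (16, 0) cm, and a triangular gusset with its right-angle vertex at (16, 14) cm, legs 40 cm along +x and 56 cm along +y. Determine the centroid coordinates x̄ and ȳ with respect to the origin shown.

vertical leg: A = 16 × 80 = 1280.00, centroid at (8.00, 40.00).
horizontal leg: A = 110 × 14 = 1540.00, centroid at (71.00, 7.00).
gusset: A = ½·40·56 = 1120.00, centroid at (29.33, 32.67).
ΣA = 3940.00 cm²
ΣAx̄ = (1280.00)(8.00) + (1540.00)(71.00) + (1120.00)(29.33) = 152433.33 cm³
ΣAȳ = (1280.00)(40.00) + (1540.00)(7.00) + (1120.00)(32.67) = 98566.67 cm³
x̄ = 152433.33 / 3940.00 = 38.69 cm
ȳ = 98566.67 / 3940.00 = 25.02 cm

x̄ = 38.69 cm, ȳ = 25.02 cm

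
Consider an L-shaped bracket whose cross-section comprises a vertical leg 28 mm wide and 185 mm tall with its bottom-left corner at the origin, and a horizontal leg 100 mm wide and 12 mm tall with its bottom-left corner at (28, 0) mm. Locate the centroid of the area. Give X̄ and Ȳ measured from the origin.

vertical leg: A = 28 × 185 = 5180.00, centroid at (14.00, 92.50).
horizontal leg: A = 100 × 12 = 1200.00, centroid at (78.00, 6.00).
ΣA = 6380.00 mm², ΣAX̄ = 166120.00 mm³, ΣAȲ = 486350.00 mm³.
X̄ = 166120.00/6380.00 = 26.04 mm; Ȳ = 486350.00/6380.00 = 76.23 mm.

X̄ = 26.04 mm, Ȳ = 76.23 mm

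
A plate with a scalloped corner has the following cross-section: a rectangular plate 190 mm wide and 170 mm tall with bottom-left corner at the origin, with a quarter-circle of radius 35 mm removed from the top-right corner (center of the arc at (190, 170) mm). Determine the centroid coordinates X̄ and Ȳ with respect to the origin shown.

plate: A = 190 × 170 = 32300.00, centroid at (95.00, 85.00).
removed quarter-circle: A = −¼π·35² = -962.11, centroid at (175.15, 155.15).
ΣA = 31337.89 mm², ΣAX̄ = 2899990.24 mm³, ΣAȲ = 2596232.50 mm³.
X̄ = 2899990.24/31337.89 = 92.54 mm; Ȳ = 2596232.50/31337.89 = 82.85 mm.

X̄ = 92.54 mm, Ȳ = 82.85 mm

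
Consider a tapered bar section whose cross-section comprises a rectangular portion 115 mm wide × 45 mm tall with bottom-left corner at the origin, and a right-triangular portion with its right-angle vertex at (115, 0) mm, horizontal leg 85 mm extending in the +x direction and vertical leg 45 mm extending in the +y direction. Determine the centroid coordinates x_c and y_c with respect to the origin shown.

x_c = 80.66 mm, y_c = 20.48 mm

rectangular portion: A = 115 × 45 = 5175.00, centroid at (57.50, 22.50).
triangular portion: A = ½·85·45 = 1912.50, centroid at (143.33, 15.00).
ΣA = 7087.50 mm²
ΣAx_c = (5175.00)(57.50) + (1912.50)(143.33) = 571687.50 mm³
ΣAy_c = (5175.00)(22.50) + (1912.50)(15.00) = 145125.00 mm³
x_c = 571687.50 / 7087.50 = 80.66 mm
y_c = 145125.00 / 7087.50 = 20.48 mm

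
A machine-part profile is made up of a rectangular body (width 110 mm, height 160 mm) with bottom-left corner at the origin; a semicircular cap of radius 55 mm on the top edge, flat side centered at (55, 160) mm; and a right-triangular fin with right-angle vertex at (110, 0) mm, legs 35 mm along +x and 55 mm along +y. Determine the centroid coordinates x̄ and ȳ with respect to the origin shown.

x̄ = 57.75 mm, ȳ = 98.52 mm

rectangular body: A = 110 × 160 = 17600.00, centroid at (55.00, 80.00).
semicircular top: A = ½π·55² = 4751.66, centroid at (55.00, 183.34).
triangular fin: A = ½·35·55 = 962.50, centroid at (121.67, 18.33).
ΣA = 23314.16 mm²
ΣAx̄ = (17600.00)(55.00) + (4751.66)(55.00) + (962.50)(121.67) = 1346445.41 mm³
ΣAȳ = (17600.00)(80.00) + (4751.66)(183.34) + (962.50)(18.33) = 2296827.92 mm³
x̄ = 1346445.41 / 23314.16 = 57.75 mm
ȳ = 2296827.92 / 23314.16 = 98.52 mm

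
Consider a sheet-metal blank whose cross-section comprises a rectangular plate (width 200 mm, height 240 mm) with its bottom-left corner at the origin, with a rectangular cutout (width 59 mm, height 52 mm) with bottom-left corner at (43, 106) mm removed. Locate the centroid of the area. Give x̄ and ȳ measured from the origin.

Part | A | x̄ᵢ | ȳᵢ | A·x̄ᵢ | A·ȳᵢ
plate | 48000.00 | 100.00 | 120.00 | 4800000.00 | 5760000.00
hole | -3068.00 | 72.50 | 132.00 | -222430.00 | -404976.00
Σ | 44932.00 |  |  | 4577570.00 | 5355024.00
x̄ = 4577570.00 / 44932.00 = 101.88 mm
ȳ = 5355024.00 / 44932.00 = 119.18 mm

x̄ = 101.88 mm, ȳ = 119.18 mm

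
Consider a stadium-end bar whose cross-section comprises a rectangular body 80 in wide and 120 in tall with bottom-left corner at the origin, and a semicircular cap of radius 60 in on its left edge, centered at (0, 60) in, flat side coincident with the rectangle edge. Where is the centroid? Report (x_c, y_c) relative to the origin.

x_c = 15.73 in, y_c = 60.00 in

rectangular body: A = 80 × 120 = 9600.00, centroid at (40.00, 60.00).
semicircular end: A = ½π·60² = 5654.87, centroid at (-25.46, 60.00).
ΣA = 15254.87 in²
ΣAx_c = (9600.00)(40.00) + (5654.87)(-25.46) = 240000.00 in³
ΣAy_c = (9600.00)(60.00) + (5654.87)(60.00) = 915292.01 in³
x_c = 240000.00 / 15254.87 = 15.73 in
y_c = 915292.01 / 15254.87 = 60.00 in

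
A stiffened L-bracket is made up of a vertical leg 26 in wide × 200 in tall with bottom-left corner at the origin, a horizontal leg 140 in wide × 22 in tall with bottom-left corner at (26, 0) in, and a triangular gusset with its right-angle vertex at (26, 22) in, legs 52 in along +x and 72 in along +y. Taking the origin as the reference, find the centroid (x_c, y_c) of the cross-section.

x_c = 43.77 in, y_c = 63.04 in

vertical leg: A = 26 × 200 = 5200.00, centroid at (13.00, 100.00).
horizontal leg: A = 140 × 22 = 3080.00, centroid at (96.00, 11.00).
gusset: A = ½·52·72 = 1872.00, centroid at (43.33, 46.00).
ΣA = 10152.00 in²
ΣAx_c = (5200.00)(13.00) + (3080.00)(96.00) + (1872.00)(43.33) = 444400.00 in³
ΣAy_c = (5200.00)(100.00) + (3080.00)(11.00) + (1872.00)(46.00) = 639992.00 in³
x_c = 444400.00 / 10152.00 = 43.77 in
y_c = 639992.00 / 10152.00 = 63.04 in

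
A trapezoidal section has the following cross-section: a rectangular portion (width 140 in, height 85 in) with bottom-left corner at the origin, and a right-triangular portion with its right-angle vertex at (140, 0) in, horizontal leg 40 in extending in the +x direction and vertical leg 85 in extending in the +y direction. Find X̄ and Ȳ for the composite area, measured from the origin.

X̄ = 80.42 in, Ȳ = 40.73 in

rectangular portion: A = 140 × 85 = 11900.00, centroid at (70.00, 42.50).
triangular portion: A = ½·40·85 = 1700.00, centroid at (153.33, 28.33).
ΣA = 13600.00 in², ΣAX̄ = 1093666.67 in³, ΣAȲ = 553916.67 in³.
X̄ = 1093666.67/13600.00 = 80.42 in; Ȳ = 553916.67/13600.00 = 40.73 in.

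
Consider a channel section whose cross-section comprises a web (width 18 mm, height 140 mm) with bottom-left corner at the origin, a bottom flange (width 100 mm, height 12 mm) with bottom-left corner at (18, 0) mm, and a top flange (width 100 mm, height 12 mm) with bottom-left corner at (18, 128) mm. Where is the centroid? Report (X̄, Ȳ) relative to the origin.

web: A = 18 × 140 = 2520.00, centroid at (9.00, 70.00).
bottom flange: A = 100 × 12 = 1200.00, centroid at (68.00, 6.00).
top flange: A = 100 × 12 = 1200.00, centroid at (68.00, 134.00).
ΣA = 4920.00 mm², ΣAX̄ = 185880.00 mm³, ΣAȲ = 344400.00 mm³.
X̄ = 185880.00/4920.00 = 37.78 mm; Ȳ = 344400.00/4920.00 = 70.00 mm.

X̄ = 37.78 mm, Ȳ = 70.00 mm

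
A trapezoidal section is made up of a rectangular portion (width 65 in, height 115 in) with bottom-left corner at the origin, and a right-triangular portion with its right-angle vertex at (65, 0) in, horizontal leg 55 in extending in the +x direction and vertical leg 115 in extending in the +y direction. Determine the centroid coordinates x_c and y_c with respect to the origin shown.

Part | A | x̄ᵢ | ȳᵢ | A·x̄ᵢ | A·ȳᵢ
rectangular portion | 7475.00 | 32.50 | 57.50 | 242937.50 | 429812.50
triangular portion | 3162.50 | 83.33 | 38.33 | 263541.67 | 121229.17
Σ | 10637.50 |  |  | 506479.17 | 551041.67
x_c = 506479.17 / 10637.50 = 47.61 in
y_c = 551041.67 / 10637.50 = 51.80 in

x_c = 47.61 in, y_c = 51.80 in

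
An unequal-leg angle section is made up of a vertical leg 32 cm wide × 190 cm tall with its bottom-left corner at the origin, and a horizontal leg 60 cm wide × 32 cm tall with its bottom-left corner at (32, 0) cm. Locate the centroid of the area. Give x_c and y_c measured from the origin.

vertical leg: A = 32 × 190 = 6080.00, centroid at (16.00, 95.00).
horizontal leg: A = 60 × 32 = 1920.00, centroid at (62.00, 16.00).
ΣA = 8000.00 cm²
ΣAx_c = (6080.00)(16.00) + (1920.00)(62.00) = 216320.00 cm³
ΣAy_c = (6080.00)(95.00) + (1920.00)(16.00) = 608320.00 cm³
x_c = 216320.00 / 8000.00 = 27.04 cm
y_c = 608320.00 / 8000.00 = 76.04 cm

x_c = 27.04 cm, y_c = 76.04 cm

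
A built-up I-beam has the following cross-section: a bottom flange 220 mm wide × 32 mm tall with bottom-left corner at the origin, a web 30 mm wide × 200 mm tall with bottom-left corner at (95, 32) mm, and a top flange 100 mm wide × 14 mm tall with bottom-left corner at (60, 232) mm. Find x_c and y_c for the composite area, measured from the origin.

x_c = 110.00 mm, y_c = 85.82 mm

bottom flange: A = 220 × 32 = 7040.00, centroid at (110.00, 16.00).
web: A = 30 × 200 = 6000.00, centroid at (110.00, 132.00).
top flange: A = 100 × 14 = 1400.00, centroid at (110.00, 239.00).
ΣA = 14440.00 mm², ΣAx_c = 1588400.00 mm³, ΣAy_c = 1239240.00 mm³.
x_c = 1588400.00/14440.00 = 110.00 mm; y_c = 1239240.00/14440.00 = 85.82 mm.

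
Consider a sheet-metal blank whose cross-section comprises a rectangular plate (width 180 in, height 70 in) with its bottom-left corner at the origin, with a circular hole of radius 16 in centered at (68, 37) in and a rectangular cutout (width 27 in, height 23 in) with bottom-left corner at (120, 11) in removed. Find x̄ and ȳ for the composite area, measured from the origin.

plate: A = 180 × 70 = 12600.00, centroid at (90.00, 35.00).
hole 1: A = −π·16² = -804.25, centroid at (68.00, 37.00).
hole 2: A = −(27 × 23) = -621.00, centroid at (133.50, 22.50).
ΣA = 11174.75 in², ΣAx̄ = 996407.66 in³, ΣAȳ = 397270.33 in³.
x̄ = 996407.66/11174.75 = 89.17 in; ȳ = 397270.33/11174.75 = 35.55 in.

x̄ = 89.17 in, ȳ = 35.55 in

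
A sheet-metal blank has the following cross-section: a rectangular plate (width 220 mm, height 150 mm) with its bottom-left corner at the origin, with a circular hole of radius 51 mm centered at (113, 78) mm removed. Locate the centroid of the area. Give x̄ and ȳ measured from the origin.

x̄ = 109.01 mm, ȳ = 74.01 mm

Part | A | x̄ᵢ | ȳᵢ | A·x̄ᵢ | A·ȳᵢ
plate | 33000.00 | 110.00 | 75.00 | 3630000.00 | 2475000.00
hole | -8171.28 | 113.00 | 78.00 | -923354.92 | -637360.03
Σ | 24828.72 |  |  | 2706645.08 | 1837639.97
x̄ = 2706645.08 / 24828.72 = 109.01 mm
ȳ = 1837639.97 / 24828.72 = 74.01 mm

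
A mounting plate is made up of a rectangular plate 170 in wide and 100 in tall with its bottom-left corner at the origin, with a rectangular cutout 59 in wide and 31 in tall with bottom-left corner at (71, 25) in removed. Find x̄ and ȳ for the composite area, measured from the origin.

x̄ = 83.13 in, ȳ = 51.15 in

Part | A | x̄ᵢ | ȳᵢ | A·x̄ᵢ | A·ȳᵢ
plate | 17000.00 | 85.00 | 50.00 | 1445000.00 | 850000.00
hole | -1829.00 | 100.50 | 40.50 | -183814.50 | -74074.50
Σ | 15171.00 |  |  | 1261185.50 | 775925.50
x̄ = 1261185.50 / 15171.00 = 83.13 in
ȳ = 775925.50 / 15171.00 = 51.15 in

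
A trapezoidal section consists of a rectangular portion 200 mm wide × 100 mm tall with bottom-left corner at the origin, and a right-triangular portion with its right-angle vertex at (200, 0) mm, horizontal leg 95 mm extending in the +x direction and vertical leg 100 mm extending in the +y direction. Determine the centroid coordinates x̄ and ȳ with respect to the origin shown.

x̄ = 125.27 mm, ȳ = 46.80 mm

rectangular portion: A = 200 × 100 = 20000.00, centroid at (100.00, 50.00).
triangular portion: A = ½·95·100 = 4750.00, centroid at (231.67, 33.33).
ΣA = 24750.00 mm²
ΣAx̄ = (20000.00)(100.00) + (4750.00)(231.67) = 3100416.67 mm³
ΣAȳ = (20000.00)(50.00) + (4750.00)(33.33) = 1158333.33 mm³
x̄ = 3100416.67 / 24750.00 = 125.27 mm
ȳ = 1158333.33 / 24750.00 = 46.80 mm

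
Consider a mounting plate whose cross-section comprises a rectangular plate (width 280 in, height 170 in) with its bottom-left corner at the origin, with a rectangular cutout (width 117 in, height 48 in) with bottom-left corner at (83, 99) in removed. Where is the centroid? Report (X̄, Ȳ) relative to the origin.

X̄ = 139.80 in, Ȳ = 79.92 in

plate: A = 280 × 170 = 47600.00, centroid at (140.00, 85.00).
hole: A = −(117 × 48) = -5616.00, centroid at (141.50, 123.00).
ΣA = 41984.00 in², ΣAX̄ = 5869336.00 in³, ΣAȲ = 3355232.00 in³.
X̄ = 5869336.00/41984.00 = 139.80 in; Ȳ = 3355232.00/41984.00 = 79.92 in.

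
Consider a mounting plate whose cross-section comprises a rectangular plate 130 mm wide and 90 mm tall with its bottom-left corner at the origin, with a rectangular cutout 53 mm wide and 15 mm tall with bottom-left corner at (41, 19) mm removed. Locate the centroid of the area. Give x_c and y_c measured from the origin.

plate: A = 130 × 90 = 11700.00, centroid at (65.00, 45.00).
hole: A = −(53 × 15) = -795.00, centroid at (67.50, 26.50).
ΣA = 10905.00 mm²
ΣAx_c = (11700.00)(65.00) + (-795.00)(67.50) = 706837.50 mm³
ΣAy_c = (11700.00)(45.00) + (-795.00)(26.50) = 505432.50 mm³
x_c = 706837.50 / 10905.00 = 64.82 mm
y_c = 505432.50 / 10905.00 = 46.35 mm

x_c = 64.82 mm, y_c = 46.35 mm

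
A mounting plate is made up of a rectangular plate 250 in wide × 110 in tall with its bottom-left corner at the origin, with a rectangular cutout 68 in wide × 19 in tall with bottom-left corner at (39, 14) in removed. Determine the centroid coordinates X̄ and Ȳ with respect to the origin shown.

X̄ = 127.56 in, Ȳ = 56.55 in

plate: A = 250 × 110 = 27500.00, centroid at (125.00, 55.00).
hole: A = −(68 × 19) = -1292.00, centroid at (73.00, 23.50).
ΣA = 26208.00 in²
ΣAX̄ = (27500.00)(125.00) + (-1292.00)(73.00) = 3343184.00 in³
ΣAȲ = (27500.00)(55.00) + (-1292.00)(23.50) = 1482138.00 in³
X̄ = 3343184.00 / 26208.00 = 127.56 in
Ȳ = 1482138.00 / 26208.00 = 56.55 in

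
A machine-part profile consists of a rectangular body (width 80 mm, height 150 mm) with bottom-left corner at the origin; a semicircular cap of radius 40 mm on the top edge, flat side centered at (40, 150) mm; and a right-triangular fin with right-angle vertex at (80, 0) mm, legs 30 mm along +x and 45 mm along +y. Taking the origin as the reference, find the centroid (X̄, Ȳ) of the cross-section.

Part | A | x̄ᵢ | ȳᵢ | A·x̄ᵢ | A·ȳᵢ
rectangular body | 12000.00 | 40.00 | 75.00 | 480000.00 | 900000.00
semicircular top | 2513.27 | 40.00 | 166.98 | 100530.96 | 419657.79
triangular fin | 675.00 | 90.00 | 15.00 | 60750.00 | 10125.00
Σ | 15188.27 |  |  | 641280.96 | 1329782.79
X̄ = 641280.96 / 15188.27 = 42.22 mm
Ȳ = 1329782.79 / 15188.27 = 87.55 mm

X̄ = 42.22 mm, Ȳ = 87.55 mm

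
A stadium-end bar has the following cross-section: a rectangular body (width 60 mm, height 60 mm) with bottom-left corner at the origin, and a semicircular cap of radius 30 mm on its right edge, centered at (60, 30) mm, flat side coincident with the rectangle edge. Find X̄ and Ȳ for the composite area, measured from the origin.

Part | A | x̄ᵢ | ȳᵢ | A·x̄ᵢ | A·ȳᵢ
rectangular body | 3600.00 | 30.00 | 30.00 | 108000.00 | 108000.00
semicircular end | 1413.72 | 72.73 | 30.00 | 102823.00 | 42411.50
Σ | 5013.72 |  |  | 210823.00 | 150411.50
X̄ = 210823.00 / 5013.72 = 42.05 mm
Ȳ = 150411.50 / 5013.72 = 30.00 mm

X̄ = 42.05 mm, Ȳ = 30.00 mm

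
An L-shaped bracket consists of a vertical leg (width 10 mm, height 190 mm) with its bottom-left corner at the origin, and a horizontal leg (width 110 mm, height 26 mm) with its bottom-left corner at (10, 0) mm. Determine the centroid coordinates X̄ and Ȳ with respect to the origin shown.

X̄ = 41.05 mm, Ȳ = 45.73 mm

vertical leg: A = 10 × 190 = 1900.00, centroid at (5.00, 95.00).
horizontal leg: A = 110 × 26 = 2860.00, centroid at (65.00, 13.00).
ΣA = 4760.00 mm², ΣAX̄ = 195400.00 mm³, ΣAȲ = 217680.00 mm³.
X̄ = 195400.00/4760.00 = 41.05 mm; Ȳ = 217680.00/4760.00 = 45.73 mm.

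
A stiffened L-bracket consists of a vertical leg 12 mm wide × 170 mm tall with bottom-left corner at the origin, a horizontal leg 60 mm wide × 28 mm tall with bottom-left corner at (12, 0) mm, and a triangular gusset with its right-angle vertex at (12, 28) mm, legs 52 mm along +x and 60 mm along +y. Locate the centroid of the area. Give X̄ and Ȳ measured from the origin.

vertical leg: A = 12 × 170 = 2040.00, centroid at (6.00, 85.00).
horizontal leg: A = 60 × 28 = 1680.00, centroid at (42.00, 14.00).
gusset: A = ½·52·60 = 1560.00, centroid at (29.33, 48.00).
ΣA = 5280.00 mm²
ΣAX̄ = (2040.00)(6.00) + (1680.00)(42.00) + (1560.00)(29.33) = 128560.00 mm³
ΣAȲ = (2040.00)(85.00) + (1680.00)(14.00) + (1560.00)(48.00) = 271800.00 mm³
X̄ = 128560.00 / 5280.00 = 24.35 mm
Ȳ = 271800.00 / 5280.00 = 51.48 mm

X̄ = 24.35 mm, Ȳ = 51.48 mm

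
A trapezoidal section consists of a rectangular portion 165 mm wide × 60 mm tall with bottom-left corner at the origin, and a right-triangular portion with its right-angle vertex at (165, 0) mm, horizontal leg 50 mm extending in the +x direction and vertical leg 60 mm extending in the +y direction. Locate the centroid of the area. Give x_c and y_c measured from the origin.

x_c = 95.55 mm, y_c = 28.68 mm

Part | A | x̄ᵢ | ȳᵢ | A·x̄ᵢ | A·ȳᵢ
rectangular portion | 9900.00 | 82.50 | 30.00 | 816750.00 | 297000.00
triangular portion | 1500.00 | 181.67 | 20.00 | 272500.00 | 30000.00
Σ | 11400.00 |  |  | 1089250.00 | 327000.00
x_c = 1089250.00 / 11400.00 = 95.55 mm
y_c = 327000.00 / 11400.00 = 28.68 mm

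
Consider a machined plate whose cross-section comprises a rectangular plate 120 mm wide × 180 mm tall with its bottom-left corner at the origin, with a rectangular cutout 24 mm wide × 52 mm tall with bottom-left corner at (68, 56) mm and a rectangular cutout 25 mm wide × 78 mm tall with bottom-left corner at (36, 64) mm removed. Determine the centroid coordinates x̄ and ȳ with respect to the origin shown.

Part | A | x̄ᵢ | ȳᵢ | A·x̄ᵢ | A·ȳᵢ
plate | 21600.00 | 60.00 | 90.00 | 1296000.00 | 1944000.00
hole 1 | -1248.00 | 80.00 | 82.00 | -99840.00 | -102336.00
hole 2 | -1950.00 | 48.50 | 103.00 | -94575.00 | -200850.00
Σ | 18402.00 |  |  | 1101585.00 | 1640814.00
x̄ = 1101585.00 / 18402.00 = 59.86 mm
ȳ = 1640814.00 / 18402.00 = 89.16 mm

x̄ = 59.86 mm, ȳ = 89.16 mm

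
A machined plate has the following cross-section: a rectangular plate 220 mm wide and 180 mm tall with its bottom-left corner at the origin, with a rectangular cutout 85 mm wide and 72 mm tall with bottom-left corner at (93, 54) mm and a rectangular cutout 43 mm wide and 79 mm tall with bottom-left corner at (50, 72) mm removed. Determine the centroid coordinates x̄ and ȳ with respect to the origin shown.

x̄ = 109.16 mm, ȳ = 87.57 mm

Part | A | x̄ᵢ | ȳᵢ | A·x̄ᵢ | A·ȳᵢ
plate | 39600.00 | 110.00 | 90.00 | 4356000.00 | 3564000.00
hole 1 | -6120.00 | 135.50 | 90.00 | -829260.00 | -550800.00
hole 2 | -3397.00 | 71.50 | 111.50 | -242885.50 | -378765.50
Σ | 30083.00 |  |  | 3283854.50 | 2634434.50
x̄ = 3283854.50 / 30083.00 = 109.16 mm
ȳ = 2634434.50 / 30083.00 = 87.57 mm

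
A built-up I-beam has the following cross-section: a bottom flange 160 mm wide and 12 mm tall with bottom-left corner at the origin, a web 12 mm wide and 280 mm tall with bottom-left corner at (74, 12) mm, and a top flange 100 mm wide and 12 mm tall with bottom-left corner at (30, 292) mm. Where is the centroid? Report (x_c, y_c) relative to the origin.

x_c = 80.00 mm, y_c = 135.78 mm

bottom flange: A = 160 × 12 = 1920.00, centroid at (80.00, 6.00).
web: A = 12 × 280 = 3360.00, centroid at (80.00, 152.00).
top flange: A = 100 × 12 = 1200.00, centroid at (80.00, 298.00).
ΣA = 6480.00 mm²
ΣAx_c = (1920.00)(80.00) + (3360.00)(80.00) + (1200.00)(80.00) = 518400.00 mm³
ΣAy_c = (1920.00)(6.00) + (3360.00)(152.00) + (1200.00)(298.00) = 879840.00 mm³
x_c = 518400.00 / 6480.00 = 80.00 mm
y_c = 879840.00 / 6480.00 = 135.78 mm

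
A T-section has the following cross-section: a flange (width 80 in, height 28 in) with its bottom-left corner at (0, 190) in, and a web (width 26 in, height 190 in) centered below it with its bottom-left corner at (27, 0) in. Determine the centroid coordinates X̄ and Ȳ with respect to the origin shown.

Part | A | x̄ᵢ | ȳᵢ | A·x̄ᵢ | A·ȳᵢ
web | 4940.00 | 40.00 | 95.00 | 197600.00 | 469300.00
flange | 2240.00 | 40.00 | 204.00 | 89600.00 | 456960.00
Σ | 7180.00 |  |  | 287200.00 | 926260.00
X̄ = 287200.00 / 7180.00 = 40.00 in
Ȳ = 926260.00 / 7180.00 = 129.01 in

X̄ = 40.00 in, Ȳ = 129.01 in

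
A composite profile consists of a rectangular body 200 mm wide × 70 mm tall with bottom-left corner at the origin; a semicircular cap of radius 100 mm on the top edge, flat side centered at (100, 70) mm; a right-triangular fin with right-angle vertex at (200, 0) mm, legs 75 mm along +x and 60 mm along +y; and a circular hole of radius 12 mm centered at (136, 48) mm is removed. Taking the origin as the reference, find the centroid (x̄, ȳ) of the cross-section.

x̄ = 108.41 mm, ȳ = 72.35 mm

Part | A | x̄ᵢ | ȳᵢ | A·x̄ᵢ | A·ȳᵢ
rectangular body | 14000.00 | 100.00 | 35.00 | 1400000.00 | 490000.00
semicircular top | 15707.96 | 100.00 | 112.44 | 1570796.33 | 1766224.10
triangular fin | 2250.00 | 225.00 | 20.00 | 506250.00 | 45000.00
hole | -452.39 | 136.00 | 48.00 | -61524.95 | -21714.69
Σ | 31505.57 |  |  | 3415521.38 | 2279509.41
x̄ = 3415521.38 / 31505.57 = 108.41 mm
ȳ = 2279509.41 / 31505.57 = 72.35 mm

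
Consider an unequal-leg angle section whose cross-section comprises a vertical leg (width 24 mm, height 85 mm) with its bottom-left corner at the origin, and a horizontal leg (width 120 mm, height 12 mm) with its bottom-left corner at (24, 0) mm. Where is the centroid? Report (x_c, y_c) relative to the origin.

x_c = 41.79 mm, y_c = 27.40 mm

vertical leg: A = 24 × 85 = 2040.00, centroid at (12.00, 42.50).
horizontal leg: A = 120 × 12 = 1440.00, centroid at (84.00, 6.00).
ΣA = 3480.00 mm²
ΣAx_c = (2040.00)(12.00) + (1440.00)(84.00) = 145440.00 mm³
ΣAy_c = (2040.00)(42.50) + (1440.00)(6.00) = 95340.00 mm³
x_c = 145440.00 / 3480.00 = 41.79 mm
y_c = 95340.00 / 3480.00 = 27.40 mm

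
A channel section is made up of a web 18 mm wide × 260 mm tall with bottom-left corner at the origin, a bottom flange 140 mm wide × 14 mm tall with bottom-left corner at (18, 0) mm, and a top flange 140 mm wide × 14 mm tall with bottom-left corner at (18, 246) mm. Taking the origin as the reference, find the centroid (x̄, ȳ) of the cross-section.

x̄ = 45.01 mm, ȳ = 130.00 mm

web: A = 18 × 260 = 4680.00, centroid at (9.00, 130.00).
bottom flange: A = 140 × 14 = 1960.00, centroid at (88.00, 7.00).
top flange: A = 140 × 14 = 1960.00, centroid at (88.00, 253.00).
ΣA = 8600.00 mm², ΣAx̄ = 387080.00 mm³, ΣAȳ = 1118000.00 mm³.
x̄ = 387080.00/8600.00 = 45.01 mm; ȳ = 1118000.00/8600.00 = 130.00 mm.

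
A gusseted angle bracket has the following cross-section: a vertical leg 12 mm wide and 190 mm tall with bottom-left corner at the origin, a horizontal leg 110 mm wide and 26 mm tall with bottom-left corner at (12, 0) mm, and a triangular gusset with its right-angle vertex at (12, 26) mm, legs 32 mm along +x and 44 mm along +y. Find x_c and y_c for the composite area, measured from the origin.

x_c = 37.86 mm, y_c = 48.32 mm

vertical leg: A = 12 × 190 = 2280.00, centroid at (6.00, 95.00).
horizontal leg: A = 110 × 26 = 2860.00, centroid at (67.00, 13.00).
gusset: A = ½·32·44 = 704.00, centroid at (22.67, 40.67).
ΣA = 5844.00 mm²
ΣAx_c = (2280.00)(6.00) + (2860.00)(67.00) + (704.00)(22.67) = 221257.33 mm³
ΣAy_c = (2280.00)(95.00) + (2860.00)(13.00) + (704.00)(40.67) = 282409.33 mm³
x_c = 221257.33 / 5844.00 = 37.86 mm
y_c = 282409.33 / 5844.00 = 48.32 mm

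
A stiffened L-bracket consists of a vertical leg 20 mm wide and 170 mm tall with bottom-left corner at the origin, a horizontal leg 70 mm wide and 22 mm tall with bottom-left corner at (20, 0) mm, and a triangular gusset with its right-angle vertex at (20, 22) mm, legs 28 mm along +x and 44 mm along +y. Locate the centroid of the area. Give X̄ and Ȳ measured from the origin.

X̄ = 24.62 mm, Ȳ = 59.13 mm

Part | A | x̄ᵢ | ȳᵢ | A·x̄ᵢ | A·ȳᵢ
vertical leg | 3400.00 | 10.00 | 85.00 | 34000.00 | 289000.00
horizontal leg | 1540.00 | 55.00 | 11.00 | 84700.00 | 16940.00
gusset | 616.00 | 29.33 | 36.67 | 18069.33 | 22586.67
Σ | 5556.00 |  |  | 136769.33 | 328526.67
X̄ = 136769.33 / 5556.00 = 24.62 mm
Ȳ = 328526.67 / 5556.00 = 59.13 mm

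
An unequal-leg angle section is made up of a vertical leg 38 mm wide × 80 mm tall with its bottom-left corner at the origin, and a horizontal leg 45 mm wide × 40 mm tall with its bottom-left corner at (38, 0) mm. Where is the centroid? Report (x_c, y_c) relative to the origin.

x_c = 34.43 mm, y_c = 32.56 mm

vertical leg: A = 38 × 80 = 3040.00, centroid at (19.00, 40.00).
horizontal leg: A = 45 × 40 = 1800.00, centroid at (60.50, 20.00).
ΣA = 4840.00 mm²
ΣAx_c = (3040.00)(19.00) + (1800.00)(60.50) = 166660.00 mm³
ΣAy_c = (3040.00)(40.00) + (1800.00)(20.00) = 157600.00 mm³
x_c = 166660.00 / 4840.00 = 34.43 mm
y_c = 157600.00 / 4840.00 = 32.56 mm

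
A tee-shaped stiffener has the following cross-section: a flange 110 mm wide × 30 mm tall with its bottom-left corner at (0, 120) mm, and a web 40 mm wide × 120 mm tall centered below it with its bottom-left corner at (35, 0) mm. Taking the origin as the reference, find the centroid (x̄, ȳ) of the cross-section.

x̄ = 55.00 mm, ȳ = 90.56 mm

Part | A | x̄ᵢ | ȳᵢ | A·x̄ᵢ | A·ȳᵢ
web | 4800.00 | 55.00 | 60.00 | 264000.00 | 288000.00
flange | 3300.00 | 55.00 | 135.00 | 181500.00 | 445500.00
Σ | 8100.00 |  |  | 445500.00 | 733500.00
x̄ = 445500.00 / 8100.00 = 55.00 mm
ȳ = 733500.00 / 8100.00 = 90.56 mm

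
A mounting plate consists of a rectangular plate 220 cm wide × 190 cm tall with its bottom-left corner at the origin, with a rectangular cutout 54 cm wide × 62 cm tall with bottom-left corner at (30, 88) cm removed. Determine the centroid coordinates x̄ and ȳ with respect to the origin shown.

x̄ = 114.61 cm, ȳ = 92.91 cm

plate: A = 220 × 190 = 41800.00, centroid at (110.00, 95.00).
hole: A = −(54 × 62) = -3348.00, centroid at (57.00, 119.00).
ΣA = 38452.00 cm², ΣAx̄ = 4407164.00 cm³, ΣAȳ = 3572588.00 cm³.
x̄ = 4407164.00/38452.00 = 114.61 cm; ȳ = 3572588.00/38452.00 = 92.91 cm.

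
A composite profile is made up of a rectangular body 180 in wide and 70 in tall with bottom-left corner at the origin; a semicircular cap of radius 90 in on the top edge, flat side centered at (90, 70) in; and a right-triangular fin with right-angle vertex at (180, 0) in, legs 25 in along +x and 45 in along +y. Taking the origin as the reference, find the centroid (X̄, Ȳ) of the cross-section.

X̄ = 92.14 in, Ȳ = 70.54 in

Part | A | x̄ᵢ | ȳᵢ | A·x̄ᵢ | A·ȳᵢ
rectangular body | 12600.00 | 90.00 | 35.00 | 1134000.00 | 441000.00
semicircular top | 12723.45 | 90.00 | 108.20 | 1145110.52 | 1376641.52
triangular fin | 562.50 | 188.33 | 15.00 | 105937.50 | 8437.50
Σ | 25885.95 |  |  | 2385048.02 | 1826079.02
X̄ = 2385048.02 / 25885.95 = 92.14 in
Ȳ = 1826079.02 / 25885.95 = 70.54 in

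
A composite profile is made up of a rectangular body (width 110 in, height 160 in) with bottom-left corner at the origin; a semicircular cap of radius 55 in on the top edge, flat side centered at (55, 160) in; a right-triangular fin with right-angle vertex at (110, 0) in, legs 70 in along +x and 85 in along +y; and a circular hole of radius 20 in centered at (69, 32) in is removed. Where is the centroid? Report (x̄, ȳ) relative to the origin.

rectangular body: A = 110 × 160 = 17600.00, centroid at (55.00, 80.00).
semicircular top: A = ½π·55² = 4751.66, centroid at (55.00, 183.34).
triangular fin: A = ½·70·85 = 2975.00, centroid at (133.33, 28.33).
hole: A = −π·20² = -1256.64, centroid at (69.00, 32.00).
ΣA = 24070.02 in², ΣAx̄ = 1539299.95 in³, ΣAȳ = 2323261.37 in³.
x̄ = 1539299.95/24070.02 = 63.95 in; ȳ = 2323261.37/24070.02 = 96.52 in.

x̄ = 63.95 in, ȳ = 96.52 in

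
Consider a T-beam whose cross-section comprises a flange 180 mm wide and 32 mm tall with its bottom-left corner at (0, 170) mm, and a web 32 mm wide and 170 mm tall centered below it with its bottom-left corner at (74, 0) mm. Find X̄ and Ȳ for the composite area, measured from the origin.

X̄ = 90.00 mm, Ȳ = 136.94 mm

web: A = 32 × 170 = 5440.00, centroid at (90.00, 85.00).
flange: A = 180 × 32 = 5760.00, centroid at (90.00, 186.00).
ΣA = 11200.00 mm²
ΣAX̄ = (5440.00)(90.00) + (5760.00)(90.00) = 1008000.00 mm³
ΣAȲ = (5440.00)(85.00) + (5760.00)(186.00) = 1533760.00 mm³
X̄ = 1008000.00 / 11200.00 = 90.00 mm
Ȳ = 1533760.00 / 11200.00 = 136.94 mm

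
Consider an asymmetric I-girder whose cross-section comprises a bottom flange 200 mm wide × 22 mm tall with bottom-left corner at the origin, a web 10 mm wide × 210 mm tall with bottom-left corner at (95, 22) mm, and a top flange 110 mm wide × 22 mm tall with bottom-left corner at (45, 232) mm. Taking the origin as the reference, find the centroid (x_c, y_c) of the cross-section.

x_c = 100.00 mm, y_c = 101.25 mm

bottom flange: A = 200 × 22 = 4400.00, centroid at (100.00, 11.00).
web: A = 10 × 210 = 2100.00, centroid at (100.00, 127.00).
top flange: A = 110 × 22 = 2420.00, centroid at (100.00, 243.00).
ΣA = 8920.00 mm², ΣAx_c = 892000.00 mm³, ΣAy_c = 903160.00 mm³.
x_c = 892000.00/8920.00 = 100.00 mm; y_c = 903160.00/8920.00 = 101.25 mm.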